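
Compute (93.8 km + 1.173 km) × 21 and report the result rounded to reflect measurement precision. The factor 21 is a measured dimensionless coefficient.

93.8 km + 1.173 km = 94.973 km; the sum is limited to 1 decimal place (3 s.f.).
Carrying full precision, 94.973 × 21 = 1994.433 km; 21 has 2 s.f., so the result keeps min(3, 2) = 2 s.f.
Rounded to 2 significant figures: 2.0 × 10³ km.

2.0 × 10³ km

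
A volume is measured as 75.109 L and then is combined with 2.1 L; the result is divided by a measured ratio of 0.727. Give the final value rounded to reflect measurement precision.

106 L

75.109 L + 2.1 L = 77.209 L; the sum is limited to 1 decimal place (3 s.f.).
Carrying full precision, 77.209 ÷ 0.727 = 106.202200825… L; 0.727 has 3 s.f., so the result keeps min(3, 3) = 3 s.f.
Rounded to 3 significant figures: 106 L.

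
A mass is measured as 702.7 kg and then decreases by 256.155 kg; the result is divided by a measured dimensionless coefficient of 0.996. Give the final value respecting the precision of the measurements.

448 kg

702.7 kg − 256.155 kg = 446.545 kg; the difference is limited to 1 decimal place (4 s.f.).
Carrying full precision, 446.545 ÷ 0.996 = 448.338353414… kg; 0.996 has 3 s.f., so the result keeps min(4, 3) = 3 s.f.
Rounded to 3 significant figures: 448 kg.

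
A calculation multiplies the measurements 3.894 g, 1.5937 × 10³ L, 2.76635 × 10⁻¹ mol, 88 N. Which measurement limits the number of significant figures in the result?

3.894 g → 4 s.f.; 1.5937 × 10³ L → 5 s.f.; 2.76635 × 10⁻¹ mol → 6 s.f.; 88 N → 2 s.f.
The fewest is 2 significant figures, from 88 N.

88 N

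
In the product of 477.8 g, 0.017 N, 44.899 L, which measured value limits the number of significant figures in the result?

477.8 g → 4 s.f.; 0.017 N → 2 s.f.; 44.899 L → 5 s.f.
The fewest is 2 significant figures, from 0.017 N.

0.017 N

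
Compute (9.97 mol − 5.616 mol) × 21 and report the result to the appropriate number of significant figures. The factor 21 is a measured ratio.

91 mol

9.97 mol − 5.616 mol = 4.354 mol; the difference is limited to 2 decimal places (3 s.f.).
Carrying full precision, 4.354 × 21 = 91.434 mol; 21 has 2 s.f., so the result keeps min(3, 2) = 2 s.f.
Rounded to 2 significant figures: 91 mol.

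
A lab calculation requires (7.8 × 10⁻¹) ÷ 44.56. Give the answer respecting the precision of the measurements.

0.018

(7.8 × 10⁻¹) ÷ 44.56 = 0.0175044883303…
Multiplication/division keeps the fewest significant figures: 7.8 × 10⁻¹ → 2 s.f., 44.56 → 4 s.f.; limit is 2.
Rounded to 2 significant figures: 0.018.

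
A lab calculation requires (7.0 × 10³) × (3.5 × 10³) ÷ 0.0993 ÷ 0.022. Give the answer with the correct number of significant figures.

(7.0 × 10³) × (3.5 × 10³) ÷ 0.0993 ÷ 0.022 = 1.12148677103 × 10^10…
Multiplication/division keeps the fewest significant figures: 7.0 × 10³ → 2 s.f., 3.5 × 10³ → 2 s.f., 0.0993 → 3 s.f., 0.022 → 2 s.f.; limit is 2.
Rounded to 2 significant figures: 1.1 × 10¹⁰.

1.1 × 10¹⁰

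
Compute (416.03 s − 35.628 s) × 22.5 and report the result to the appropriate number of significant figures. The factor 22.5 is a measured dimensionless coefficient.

8.56 × 10^3 s

416.03 s − 35.628 s = 380.402 s; the difference is limited to 2 decimal places (5 s.f.).
Carrying full precision, 380.402 × 22.5 = 8559.045 s; 22.5 has 3 s.f., so the result keeps min(5, 3) = 3 s.f.
Rounded to 3 significant figures: 8.56 × 10^3 s.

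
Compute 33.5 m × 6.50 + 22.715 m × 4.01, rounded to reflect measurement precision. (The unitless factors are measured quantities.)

33.5 × 6.50 = 217.75 → 218 m (3 s.f., last digit at the 10^0 place).
22.715 × 4.01 = 91.08715 → 91.1 m (3 s.f., last digit at the 10^-1 place).
Sum: 308.83715 m; keep the coarser place, 10^0.
Result: 309 m.

309 m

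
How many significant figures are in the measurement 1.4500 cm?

1.4500: trailing zeros after a decimal point are significant.

5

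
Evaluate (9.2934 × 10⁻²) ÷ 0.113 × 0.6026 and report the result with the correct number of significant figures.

4.96 × 10⁻¹

(9.2934 × 10⁻²) ÷ 0.113 × 0.6026 = 0.495593171681…
Multiplication/division keeps the fewest significant figures: 9.2934 × 10⁻² → 5 s.f., 0.113 → 3 s.f., 0.6026 → 4 s.f.; limit is 3.
Rounded to 3 significant figures: 4.96 × 10⁻¹.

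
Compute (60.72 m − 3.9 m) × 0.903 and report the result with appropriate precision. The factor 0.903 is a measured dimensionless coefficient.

60.72 m − 3.9 m = 56.82 m; the difference is limited to 1 decimal place (3 s.f.).
Carrying full precision, 56.82 × 0.903 = 51.30846 m; 0.903 has 3 s.f., so the result keeps min(3, 3) = 3 s.f.
Rounded to 3 significant figures: 51.3 m.

51.3 m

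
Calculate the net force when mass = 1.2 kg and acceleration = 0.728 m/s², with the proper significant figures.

8.7 × 10^-1 N

net force = 1.2 kg × 0.728 m/s² = 0.8736 N.
1.2 has 2 significant figures; 0.728 has 3.
Division/multiplication keeps the fewest: 2 significant figures.
Rounded: 8.7 × 10^-1 N.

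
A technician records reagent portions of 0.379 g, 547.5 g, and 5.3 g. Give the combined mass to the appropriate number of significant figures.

5.532 × 10^2 g

0.379 g + 547.5 g + 5.3 g = 553.179 g.
Addition/subtraction keeps the fewest decimal places: 0.379 → 3 decimal places, 547.5 → 1 decimal place, 5.3 → 1 decimal place; limit is 1.
Rounded to 1 decimal place: 5.532 × 10^2 g.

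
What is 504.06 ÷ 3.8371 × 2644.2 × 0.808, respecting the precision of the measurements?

2.81 × 10^5

504.06 ÷ 3.8371 × 2644.2 × 0.808 = 280662.751874…
Multiplication/division keeps the fewest significant figures: 504.06 → 5 s.f., 3.8371 → 5 s.f., 2644.2 → 5 s.f., 0.808 → 3 s.f.; limit is 3.
Rounded to 3 significant figures: 2.81 × 10^5.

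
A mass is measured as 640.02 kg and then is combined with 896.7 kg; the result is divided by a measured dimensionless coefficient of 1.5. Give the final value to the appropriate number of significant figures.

640.02 kg + 896.7 kg = 1536.72 kg; the sum is limited to 1 decimal place (5 s.f.).
Carrying full precision, 1536.72 ÷ 1.5 = 1024.48 kg; 1.5 has 2 s.f., so the result keeps min(5, 2) = 2 s.f.
Rounded to 2 significant figures: 1.0 × 10³ kg.

1.0 × 10³ kg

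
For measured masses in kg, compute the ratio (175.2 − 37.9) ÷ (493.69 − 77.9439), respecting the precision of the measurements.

175.2 − 37.9 = 137.3, limited to 1 d.p. → 4 s.f.; 493.69 − 77.9439 = 415.7461, limited to 2 d.p. → 5 s.f.
Carrying full precision, 137.3 ÷ 415.7461 = 0.330249640345…; keep min(4, 5) = 4 s.f.
Rounded to 4 significant figures: 0.3302.

0.3302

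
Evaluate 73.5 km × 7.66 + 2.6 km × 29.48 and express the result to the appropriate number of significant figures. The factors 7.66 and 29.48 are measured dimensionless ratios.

73.5 × 7.66 = 563.01 → 563 km (3 s.f., last digit at the 10^0 place).
2.6 × 29.48 = 76.648 → 77 km (2 s.f., last digit at the 10^0 place).
Sum: 639.658 km; keep the coarser place, 10^0.
Result: 640. km.

640. km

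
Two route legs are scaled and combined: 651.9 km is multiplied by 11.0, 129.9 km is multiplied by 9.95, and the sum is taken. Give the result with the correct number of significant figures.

8.46 × 10^3 km

651.9 × 11.0 = 7170.9 → 7.17 × 10^3 km (3 s.f., last digit at the 10^1 place).
129.9 × 9.95 = 1292.505 → 1.29 × 10^3 km (3 s.f., last digit at the 10^1 place).
Sum: 8463.405 km; keep the coarser place, 10^1.
Result: 8.46 × 10^3 km.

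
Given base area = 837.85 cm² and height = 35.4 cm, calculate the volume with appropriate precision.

volume = 837.85 cm² × 35.4 cm = 29659.89 cm³.
837.85 has 5 significant figures; 35.4 has 3.
Division/multiplication keeps the fewest: 3 significant figures.
Rounded: 2.97 × 10⁴ cm³.

2.97 × 10⁴ cm³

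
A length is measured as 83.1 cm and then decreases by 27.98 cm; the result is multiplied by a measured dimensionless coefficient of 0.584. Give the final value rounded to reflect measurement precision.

32.2 cm

83.1 cm − 27.98 cm = 55.12 cm; the difference is limited to 1 decimal place (3 s.f.).
Carrying full precision, 55.12 × 0.584 = 32.19008 cm; 0.584 has 3 s.f., so the result keeps min(3, 3) = 3 s.f.
Rounded to 3 significant figures: 32.2 cm.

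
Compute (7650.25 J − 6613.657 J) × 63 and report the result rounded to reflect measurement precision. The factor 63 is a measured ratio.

7650.25 J − 6613.657 J = 1036.593 J; the difference is limited to 2 decimal places (6 s.f.).
Carrying full precision, 1036.593 × 63 = 65305.359 J; 63 has 2 s.f., so the result keeps min(6, 2) = 2 s.f.
Rounded to 2 significant figures: 6.5 × 10^4 J.

6.5 × 10^4 J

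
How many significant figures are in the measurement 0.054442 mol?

0.054442: leading zeros are not significant.

5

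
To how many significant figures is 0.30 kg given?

0.30: leading zeros are not significant; trailing zeros after a decimal point are significant.

2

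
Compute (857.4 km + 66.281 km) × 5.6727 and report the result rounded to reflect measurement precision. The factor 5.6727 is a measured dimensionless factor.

857.4 km + 66.281 km = 923.681 km; the sum is limited to 1 decimal place (4 s.f.).
Carrying full precision, 923.681 × 5.6727 = 5239.7652087 km; 5.6727 has 5 s.f., so the result keeps min(4, 5) = 4 s.f.
Rounded to 4 significant figures: 5240. km.

5240. km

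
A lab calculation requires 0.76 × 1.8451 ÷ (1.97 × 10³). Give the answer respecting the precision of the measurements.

0.76 × 1.8451 ÷ (1.97 × 10³) = 0.000711815228426…
Multiplication/division keeps the fewest significant figures: 0.76 → 2 s.f., 1.8451 → 5 s.f., 1.97 × 10³ → 3 s.f.; limit is 2.
Rounded to 2 significant figures: 7.1 × 10⁻⁴.

7.1 × 10⁻⁴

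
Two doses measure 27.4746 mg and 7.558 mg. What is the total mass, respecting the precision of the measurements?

35.033 mg

27.4746 mg + 7.558 mg = 35.0326 mg.
Addition/subtraction keeps the fewest decimal places: 27.4746 → 4 decimal places, 7.558 → 3 decimal places; limit is 3.
Rounded to 3 decimal places: 35.033 mg.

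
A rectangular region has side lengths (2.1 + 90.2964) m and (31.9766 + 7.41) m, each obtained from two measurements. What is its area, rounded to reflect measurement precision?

3.64 × 10³ m²

2.1 + 90.2964 = 92.3964, limited to 1 d.p. → 3 s.f.; 31.9766 + 7.41 = 39.3866, limited to 2 d.p. → 4 s.f.
Carrying full precision, 92.3964 × 39.3866 = 3639.18004824; keep min(3, 4) = 3 s.f.
Rounded to 3 significant figures: 3.64 × 10³ m².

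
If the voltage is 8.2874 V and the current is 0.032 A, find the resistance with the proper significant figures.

resistance = 8.2874 V ÷ 0.032 A = 258.98125 Ω.
8.2874 has 5 significant figures; 0.032 has 2.
Division/multiplication keeps the fewest: 2 significant figures.
Rounded: 2.6 × 10² Ω.

2.6 × 10² Ω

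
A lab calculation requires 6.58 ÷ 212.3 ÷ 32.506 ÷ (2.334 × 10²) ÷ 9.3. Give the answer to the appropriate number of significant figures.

6.58 ÷ 212.3 ÷ 32.506 ÷ (2.334 × 10²) ÷ 9.3 = 4.39266989998 × 10^-7…
Multiplication/division keeps the fewest significant figures: 6.58 → 3 s.f., 212.3 → 4 s.f., 32.506 → 5 s.f., 2.334 × 10² → 4 s.f., 9.3 → 2 s.f.; limit is 2.
Rounded to 2 significant figures: 4.4 × 10⁻⁷.

4.4 × 10⁻⁷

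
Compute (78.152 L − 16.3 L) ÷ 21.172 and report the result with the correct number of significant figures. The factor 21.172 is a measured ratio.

78.152 L − 16.3 L = 61.852 L; the difference is limited to 1 decimal place (3 s.f.).
Carrying full precision, 61.852 ÷ 21.172 = 2.92140563008… L; 21.172 has 5 s.f., so the result keeps min(3, 5) = 3 s.f.
Rounded to 3 significant figures: 2.92 L.

2.92 L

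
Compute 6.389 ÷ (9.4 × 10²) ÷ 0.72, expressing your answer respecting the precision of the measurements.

0.0094

6.389 ÷ (9.4 × 10²) ÷ 0.72 = 0.00944001182033…
Multiplication/division keeps the fewest significant figures: 6.389 → 4 s.f., 9.4 × 10² → 2 s.f., 0.72 → 2 s.f.; limit is 2.
Rounded to 2 significant figures: 0.0094.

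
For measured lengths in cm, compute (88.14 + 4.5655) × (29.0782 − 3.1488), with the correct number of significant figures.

88.14 + 4.5655 = 92.7055, limited to 2 d.p. → 4 s.f.; 29.0782 − 3.1488 = 25.9294, limited to 4 d.p. → 6 s.f.
Carrying full precision, 92.7055 × 25.9294 = 2403.7979917; keep min(4, 6) = 4 s.f.
Rounded to 4 significant figures: 2404 cm².

2404 cm²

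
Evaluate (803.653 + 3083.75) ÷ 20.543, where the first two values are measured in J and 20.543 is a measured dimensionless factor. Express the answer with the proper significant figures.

803.653 J + 3083.75 J = 3887.403 J; the sum is limited to 2 decimal places (6 s.f.).
Carrying full precision, 3887.403 ÷ 20.543 = 189.232487952… J; 20.543 has 5 s.f., so the result keeps min(6, 5) = 5 s.f.
Rounded to 5 significant figures: 189.23 J.

189.23 J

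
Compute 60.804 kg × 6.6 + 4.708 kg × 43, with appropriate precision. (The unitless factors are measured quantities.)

6.0 × 10² kg

60.804 × 6.6 = 401.3064 → 4.0 × 10² kg (2 s.f., last digit at the 10^1 place).
4.708 × 43 = 202.444 → 2.0 × 10² kg (2 s.f., last digit at the 10^1 place).
Sum: 603.7504 kg; keep the coarser place, 10^1.
Result: 6.0 × 10² kg.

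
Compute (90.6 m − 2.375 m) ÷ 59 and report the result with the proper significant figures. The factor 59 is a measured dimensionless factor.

90.6 m − 2.375 m = 88.225 m; the difference is limited to 1 decimal place (3 s.f.).
Carrying full precision, 88.225 ÷ 59 = 1.49533898305… m; 59 has 2 s.f., so the result keeps min(3, 2) = 2 s.f.
Rounded to 2 significant figures: 1.5 m.

1.5 m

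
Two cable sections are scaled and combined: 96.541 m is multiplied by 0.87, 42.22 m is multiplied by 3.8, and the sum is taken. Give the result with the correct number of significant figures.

96.541 × 0.87 = 83.99067 → 84 m (2 s.f., last digit at the 10^0 place).
42.22 × 3.8 = 160.436 → 1.6 × 10^2 m (2 s.f., last digit at the 10^1 place).
Sum: 244.42667 m; keep the coarser place, 10^1.
Result: 2.4 × 10^2 m.

2.4 × 10^2 m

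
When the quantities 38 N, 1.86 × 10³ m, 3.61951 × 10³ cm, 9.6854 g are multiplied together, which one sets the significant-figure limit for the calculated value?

38 N

38 N → 2 s.f.; 1.86 × 10³ m → 3 s.f.; 3.61951 × 10³ cm → 6 s.f.; 9.6854 g → 5 s.f.
The fewest is 2 significant figures, from 38 N.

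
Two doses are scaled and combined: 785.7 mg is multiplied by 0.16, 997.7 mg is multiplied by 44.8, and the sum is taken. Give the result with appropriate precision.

4.48 × 10^4 mg

785.7 × 0.16 = 125.712 → 1.3 × 10^2 mg (2 s.f., last digit at the 10^1 place).
997.7 × 44.8 = 44696.96 → 4.47 × 10^4 mg (3 s.f., last digit at the 10^2 place).
Sum: 44822.672 mg; keep the coarser place, 10^2.
Result: 4.48 × 10^4 mg.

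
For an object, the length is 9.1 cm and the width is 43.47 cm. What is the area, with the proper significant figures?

4.0 × 10^2 cm²

area = 9.1 cm × 43.47 cm = 395.577 cm².
9.1 has 2 significant figures; 43.47 has 4.
Division/multiplication keeps the fewest: 2 significant figures.
Rounded: 4.0 × 10^2 cm².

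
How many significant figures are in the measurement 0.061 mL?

2

0.061: leading zeros are not significant.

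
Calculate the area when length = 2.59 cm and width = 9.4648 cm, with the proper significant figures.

area = 2.59 cm × 9.4648 cm = 24.513832 cm².
2.59 has 3 significant figures; 9.4648 has 5.
Division/multiplication keeps the fewest: 3 significant figures.
Rounded: 24.5 cm².

24.5 cm²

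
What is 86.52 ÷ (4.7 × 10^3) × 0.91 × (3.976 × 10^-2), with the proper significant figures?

86.52 ÷ (4.7 × 10^3) × 0.91 × (3.976 × 10^-2) = 0.000666049368511…
Multiplication/division keeps the fewest significant figures: 86.52 → 4 s.f., 4.7 × 10^3 → 2 s.f., 0.91 → 2 s.f., 3.976 × 10^-2 → 4 s.f.; limit is 2.
Rounded to 2 significant figures: 6.7 × 10^-4.

6.7 × 10^-4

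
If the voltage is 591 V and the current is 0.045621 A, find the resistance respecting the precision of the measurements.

1.30 × 10^4 Ω

resistance = 591 V ÷ 0.045621 A = 12954.5603998… Ω.
591 has 3 significant figures; 0.045621 has 5.
Division/multiplication keeps the fewest: 3 significant figures.
Rounded: 1.30 × 10^4 Ω.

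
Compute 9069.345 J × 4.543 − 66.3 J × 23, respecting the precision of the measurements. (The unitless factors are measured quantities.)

3.97 × 10⁴ J

9069.345 × 4.543 = 41202.034335 → 4.120 × 10⁴ J (4 s.f., last digit at the 10^1 place).
66.3 × 23 = 1524.9 → 1.5 × 10³ J (2 s.f., last digit at the 10^2 place).
Difference: 39677.134335 J; keep the coarser place, 10^2.
Result: 3.97 × 10⁴ J.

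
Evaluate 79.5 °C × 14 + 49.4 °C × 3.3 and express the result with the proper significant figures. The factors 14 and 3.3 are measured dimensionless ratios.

79.5 × 14 = 1113 → 1.1 × 10³ °C (2 s.f., last digit at the 10^2 place).
49.4 × 3.3 = 163.02 → 1.6 × 10² °C (2 s.f., last digit at the 10^1 place).
Sum: 1276.02 °C; keep the coarser place, 10^2.
Result: 1.3 × 10³ °C.

1.3 × 10³ °C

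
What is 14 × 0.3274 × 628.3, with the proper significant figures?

2.9 × 10³

14 × 0.3274 × 628.3 = 2879.87588
Multiplication/division keeps the fewest significant figures: 14 → 2 s.f., 0.3274 → 4 s.f., 628.3 → 4 s.f.; limit is 2.
Rounded to 2 significant figures: 2.9 × 10³.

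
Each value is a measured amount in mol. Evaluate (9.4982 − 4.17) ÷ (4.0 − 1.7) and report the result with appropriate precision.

2.3

9.4982 − 4.17 = 5.3282, limited to 2 d.p. → 3 s.f.; 4.0 − 1.7 = 2.3, limited to 1 d.p. → 2 s.f.
Carrying full precision, 5.3282 ÷ 2.3 = 2.31660869565…; keep min(3, 2) = 2 s.f.
Rounded to 2 significant figures: 2.3.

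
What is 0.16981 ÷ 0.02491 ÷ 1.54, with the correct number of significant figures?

0.16981 ÷ 0.02491 ÷ 1.54 = 4.42658505685…
Multiplication/division keeps the fewest significant figures: 0.16981 → 5 s.f., 0.02491 → 4 s.f., 1.54 → 3 s.f.; limit is 3.
Rounded to 3 significant figures: 4.43.

4.43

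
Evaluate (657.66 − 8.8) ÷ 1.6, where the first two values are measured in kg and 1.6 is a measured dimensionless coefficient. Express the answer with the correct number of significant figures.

657.66 kg − 8.8 kg = 648.86 kg; the difference is limited to 1 decimal place (4 s.f.).
Carrying full precision, 648.86 ÷ 1.6 = 405.5375 kg; 1.6 has 2 s.f., so the result keeps min(4, 2) = 2 s.f.
Rounded to 2 significant figures: 4.1 × 10² kg.

4.1 × 10² kg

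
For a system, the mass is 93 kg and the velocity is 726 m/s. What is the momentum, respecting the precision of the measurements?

momentum = 93 kg × 726 m/s = 67518 kg·m/s.
93 has 2 significant figures; 726 has 3.
Division/multiplication keeps the fewest: 2 significant figures.
Rounded: 6.8 × 10⁴ kg·m/s.

6.8 × 10⁴ kg·m/s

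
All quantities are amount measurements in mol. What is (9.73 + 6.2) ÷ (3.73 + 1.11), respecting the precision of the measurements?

9.73 + 6.2 = 15.93, limited to 1 d.p. → 3 s.f.; 3.73 + 1.11 = 4.84, limited to 2 d.p. → 3 s.f.
Carrying full precision, 15.93 ÷ 4.84 = 3.29132231405…; keep min(3, 3) = 3 s.f.
Rounded to 3 significant figures: 3.29.

3.29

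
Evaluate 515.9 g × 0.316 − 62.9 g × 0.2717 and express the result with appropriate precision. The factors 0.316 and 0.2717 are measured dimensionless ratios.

515.9 × 0.316 = 163.0244 → 163 g (3 s.f., last digit at the 10^0 place).
62.9 × 0.2717 = 17.08993 → 17.1 g (3 s.f., last digit at the 10^-1 place).
Difference: 145.93447 g; keep the coarser place, 10^0.
Result: 146 g.

146 g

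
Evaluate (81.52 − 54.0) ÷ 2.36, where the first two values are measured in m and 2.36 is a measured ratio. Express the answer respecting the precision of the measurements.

11.7 m

81.52 m − 54.0 m = 27.52 m; the difference is limited to 1 decimal place (3 s.f.).
Carrying full precision, 27.52 ÷ 2.36 = 11.6610169492… m; 2.36 has 3 s.f., so the result keeps min(3, 3) = 3 s.f.
Rounded to 3 significant figures: 11.7 m.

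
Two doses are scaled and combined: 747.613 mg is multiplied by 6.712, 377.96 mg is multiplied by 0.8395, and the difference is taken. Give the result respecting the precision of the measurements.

4701 mg

747.613 × 6.712 = 5017.978456 → 5018 mg (4 s.f., last digit at the 10^0 place).
377.96 × 0.8395 = 317.29742 → 317.3 mg (4 s.f., last digit at the 10^-1 place).
Difference: 4700.681036 mg; keep the coarser place, 10^0.
Result: 4701 mg.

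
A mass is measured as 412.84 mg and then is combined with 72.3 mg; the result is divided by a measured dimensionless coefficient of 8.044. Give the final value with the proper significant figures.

60.31 mg

412.84 mg + 72.3 mg = 485.14 mg; the sum is limited to 1 decimal place (4 s.f.).
Carrying full precision, 485.14 ÷ 8.044 = 60.3107906514… mg; 8.044 has 4 s.f., so the result keeps min(4, 4) = 4 s.f.
Rounded to 4 significant figures: 60.31 mg.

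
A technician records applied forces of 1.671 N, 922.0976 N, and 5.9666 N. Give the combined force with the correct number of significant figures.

1.671 N + 922.0976 N + 5.9666 N = 929.7352 N.
Addition/subtraction keeps the fewest decimal places: 1.671 → 3 decimal places, 922.0976 → 4 decimal places, 5.9666 → 4 decimal places; limit is 3.
Rounded to 3 decimal places: 929.735 N.

929.735 N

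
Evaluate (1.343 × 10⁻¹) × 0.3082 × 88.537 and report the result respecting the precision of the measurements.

3.665

(1.343 × 10⁻¹) × 0.3082 × 88.537 = 3.66465798662
Multiplication/division keeps the fewest significant figures: 1.343 × 10⁻¹ → 4 s.f., 0.3082 → 4 s.f., 88.537 → 5 s.f.; limit is 4.
Rounded to 4 significant figures: 3.665.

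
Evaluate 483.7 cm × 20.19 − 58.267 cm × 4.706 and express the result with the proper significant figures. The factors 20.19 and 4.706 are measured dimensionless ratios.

9492 cm

483.7 × 20.19 = 9765.903 → 9766 cm (4 s.f., last digit at the 10^0 place).
58.267 × 4.706 = 274.204502 → 2.742 × 10² cm (4 s.f., last digit at the 10^-1 place).
Difference: 9491.698498 cm; keep the coarser place, 10^0.
Result: 9492 cm.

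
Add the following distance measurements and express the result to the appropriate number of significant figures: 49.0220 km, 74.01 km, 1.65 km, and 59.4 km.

49.0220 km + 74.01 km + 1.65 km + 59.4 km = 184.0820 km.
Addition/subtraction keeps the fewest decimal places: 49.0220 → 4 decimal places, 74.01 → 2 decimal places, 1.65 → 2 decimal places, 59.4 → 1 decimal place; limit is 1.
Rounded to 1 decimal place: 184.1 km.

184.1 km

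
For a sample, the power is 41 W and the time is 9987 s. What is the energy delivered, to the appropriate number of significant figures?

4.1 × 10⁵ J

energy delivered = 41 W × 9987 s = 409467 J.
41 has 2 significant figures; 9987 has 4.
Division/multiplication keeps the fewest: 2 significant figures.
Rounded: 4.1 × 10⁵ J.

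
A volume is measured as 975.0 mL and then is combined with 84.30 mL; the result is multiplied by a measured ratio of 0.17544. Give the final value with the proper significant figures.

185.84 mL

975.0 mL + 84.30 mL = 1059.30 mL; the sum is limited to 1 decimal place (5 s.f.).
Carrying full precision, 1059.30 × 0.17544 = 185.843592 mL; 0.17544 has 5 s.f., so the result keeps min(5, 5) = 5 s.f.
Rounded to 5 significant figures: 185.84 mL.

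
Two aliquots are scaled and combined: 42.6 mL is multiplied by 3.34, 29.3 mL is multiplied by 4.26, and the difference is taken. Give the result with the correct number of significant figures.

42.6 × 3.34 = 142.284 → 142 mL (3 s.f., last digit at the 10^0 place).
29.3 × 4.26 = 124.818 → 125 mL (3 s.f., last digit at the 10^0 place).
Difference: 17.466 mL; keep the coarser place, 10^0.
Result: 17 mL.

17 mL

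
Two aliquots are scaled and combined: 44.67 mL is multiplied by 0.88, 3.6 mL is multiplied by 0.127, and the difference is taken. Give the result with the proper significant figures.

44.67 × 0.88 = 39.3096 → 39 mL (2 s.f., last digit at the 10^0 place).
3.6 × 0.127 = 0.4572 → 0.46 mL (2 s.f., last digit at the 10^-2 place).
Difference: 38.8524 mL; keep the coarser place, 10^0.
Result: 39 mL.

39 mL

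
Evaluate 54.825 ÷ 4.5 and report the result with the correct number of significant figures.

12

54.825 ÷ 4.5 = 12.1833333333…
Multiplication/division keeps the fewest significant figures: 54.825 → 5 s.f., 4.5 → 2 s.f.; limit is 2.
Rounded to 2 significant figures: 12.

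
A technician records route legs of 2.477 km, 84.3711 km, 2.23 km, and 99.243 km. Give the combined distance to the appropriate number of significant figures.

188.32 km

2.477 km + 84.3711 km + 2.23 km + 99.243 km = 188.3211 km.
Addition/subtraction keeps the fewest decimal places: 2.477 → 3 decimal places, 84.3711 → 4 decimal places, 2.23 → 2 decimal places, 99.243 → 3 decimal places; limit is 2.
Rounded to 2 decimal places: 188.32 km.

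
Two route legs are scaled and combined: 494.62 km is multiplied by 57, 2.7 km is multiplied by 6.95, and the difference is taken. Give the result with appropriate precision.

2.8 × 10^4 km

494.62 × 57 = 28193.34 → 2.8 × 10^4 km (2 s.f., last digit at the 10^3 place).
2.7 × 6.95 = 18.765 → 19 km (2 s.f., last digit at the 10^0 place).
Difference: 28174.575 km; keep the coarser place, 10^3.
Result: 2.8 × 10^4 km.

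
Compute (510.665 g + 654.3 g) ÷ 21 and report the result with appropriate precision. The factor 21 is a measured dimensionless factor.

510.665 g + 654.3 g = 1164.965 g; the sum is limited to 1 decimal place (5 s.f.).
Carrying full precision, 1164.965 ÷ 21 = 55.4745238095… g; 21 has 2 s.f., so the result keeps min(5, 2) = 2 s.f.
Rounded to 2 significant figures: 55 g.

55 g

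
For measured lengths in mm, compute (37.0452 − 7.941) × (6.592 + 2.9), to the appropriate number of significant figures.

2.8 × 10² mm²

37.0452 − 7.941 = 29.1042, limited to 3 d.p. → 5 s.f.; 6.592 + 2.9 = 9.492, limited to 1 d.p. → 2 s.f.
Carrying full precision, 29.1042 × 9.492 = 276.2570664; keep min(5, 2) = 2 s.f.
Rounded to 2 significant figures: 2.8 × 10² mm².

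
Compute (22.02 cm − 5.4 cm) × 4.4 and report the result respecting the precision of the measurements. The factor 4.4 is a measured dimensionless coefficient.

73 cm

22.02 cm − 5.4 cm = 16.62 cm; the difference is limited to 1 decimal place (3 s.f.).
Carrying full precision, 16.62 × 4.4 = 73.128 cm; 4.4 has 2 s.f., so the result keeps min(3, 2) = 2 s.f.
Rounded to 2 significant figures: 73 cm.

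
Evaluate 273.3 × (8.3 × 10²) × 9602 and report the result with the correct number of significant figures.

273.3 × (8.3 × 10²) × 9602 = 2.178108078 × 10^9
Multiplication/division keeps the fewest significant figures: 273.3 → 4 s.f., 8.3 × 10² → 2 s.f., 9602 → 4 s.f.; limit is 2.
Rounded to 2 significant figures: 2.2 × 10⁹.

2.2 × 10⁹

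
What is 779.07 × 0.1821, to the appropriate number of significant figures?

779.07 × 0.1821 = 141.868647
Multiplication/division keeps the fewest significant figures: 779.07 → 5 s.f., 0.1821 → 4 s.f.; limit is 4.
Rounded to 4 significant figures: 141.9.

141.9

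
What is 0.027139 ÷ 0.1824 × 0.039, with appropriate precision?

0.027139 ÷ 0.1824 × 0.039 = 0.00580274671053…
Multiplication/division keeps the fewest significant figures: 0.027139 → 5 s.f., 0.1824 → 4 s.f., 0.039 → 2 s.f.; limit is 2.
Rounded to 2 significant figures: 0.0058.

0.0058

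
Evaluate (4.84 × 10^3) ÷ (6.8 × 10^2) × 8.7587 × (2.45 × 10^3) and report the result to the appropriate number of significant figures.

1.5 × 10^5

(4.84 × 10^3) ÷ (6.8 × 10^2) × 8.7587 × (2.45 × 10^3) = 152736.271471…
Multiplication/division keeps the fewest significant figures: 4.84 × 10^3 → 3 s.f., 6.8 × 10^2 → 2 s.f., 8.7587 → 5 s.f., 2.45 × 10^3 → 3 s.f.; limit is 2.
Rounded to 2 significant figures: 1.5 × 10^5.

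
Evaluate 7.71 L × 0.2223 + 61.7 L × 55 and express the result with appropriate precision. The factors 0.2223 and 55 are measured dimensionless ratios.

7.71 × 0.2223 = 1.713933 → 1.71 L (3 s.f., last digit at the 10^-2 place).
61.7 × 55 = 3393.5 → 3.4 × 10^3 L (2 s.f., last digit at the 10^2 place).
Sum: 3395.213933 L; keep the coarser place, 10^2.
Result: 3.4 × 10^3 L.

3.4 × 10^3 L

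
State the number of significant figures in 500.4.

500.4: zeros between nonzero digits are significant.

4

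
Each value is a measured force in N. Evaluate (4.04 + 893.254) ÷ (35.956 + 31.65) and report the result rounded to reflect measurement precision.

4.04 + 893.254 = 897.294, limited to 2 d.p. → 5 s.f.; 35.956 + 31.65 = 67.606, limited to 2 d.p. → 4 s.f.
Carrying full precision, 897.294 ÷ 67.606 = 13.2724018578…; keep min(5, 4) = 4 s.f.
Rounded to 4 significant figures: 13.27.

13.27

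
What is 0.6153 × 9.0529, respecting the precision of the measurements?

0.6153 × 9.0529 = 5.57024937
Multiplication/division keeps the fewest significant figures: 0.6153 → 4 s.f., 9.0529 → 5 s.f.; limit is 4.
Rounded to 4 significant figures: 5.570.

5.570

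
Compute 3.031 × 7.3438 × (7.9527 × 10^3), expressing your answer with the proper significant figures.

1.770 × 10^5

3.031 × 7.3438 × (7.9527 × 10^3) = 177019.608966…
Multiplication/division keeps the fewest significant figures: 3.031 → 4 s.f., 7.3438 → 5 s.f., 7.9527 × 10^3 → 5 s.f.; limit is 4.
Rounded to 4 significant figures: 1.770 × 10^5.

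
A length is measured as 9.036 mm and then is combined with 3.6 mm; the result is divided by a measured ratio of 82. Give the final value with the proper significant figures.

0.15 mm

9.036 mm + 3.6 mm = 12.636 mm; the sum is limited to 1 decimal place (3 s.f.).
Carrying full precision, 12.636 ÷ 82 = 0.154097560976… mm; 82 has 2 s.f., so the result keeps min(3, 2) = 2 s.f.
Rounded to 2 significant figures: 0.15 mm.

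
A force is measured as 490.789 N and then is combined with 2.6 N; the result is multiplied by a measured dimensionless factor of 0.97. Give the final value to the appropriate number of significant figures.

4.8 × 10^2 N

490.789 N + 2.6 N = 493.389 N; the sum is limited to 1 decimal place (4 s.f.).
Carrying full precision, 493.389 × 0.97 = 478.58733 N; 0.97 has 2 s.f., so the result keeps min(4, 2) = 2 s.f.
Rounded to 2 significant figures: 4.8 × 10^2 N.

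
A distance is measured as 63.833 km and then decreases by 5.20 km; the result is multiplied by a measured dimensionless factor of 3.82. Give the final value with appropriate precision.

63.833 km − 5.20 km = 58.633 km; the difference is limited to 2 decimal places (4 s.f.).
Carrying full precision, 58.633 × 3.82 = 223.97806 km; 3.82 has 3 s.f., so the result keeps min(4, 3) = 3 s.f.
Rounded to 3 significant figures: 224 km.

224 km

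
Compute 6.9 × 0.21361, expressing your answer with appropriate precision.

6.9 × 0.21361 = 1.473909
Multiplication/division keeps the fewest significant figures: 6.9 → 2 s.f., 0.21361 → 5 s.f.; limit is 2.
Rounded to 2 significant figures: 1.5.

1.5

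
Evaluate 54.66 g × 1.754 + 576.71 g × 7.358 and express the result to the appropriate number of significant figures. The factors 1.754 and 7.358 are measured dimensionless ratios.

54.66 × 1.754 = 95.87364 → 95.87 g (4 s.f., last digit at the 10^-2 place).
576.71 × 7.358 = 4243.43218 → 4243 g (4 s.f., last digit at the 10^0 place).
Sum: 4339.30582 g; keep the coarser place, 10^0.
Result: 4339 g.

4339 g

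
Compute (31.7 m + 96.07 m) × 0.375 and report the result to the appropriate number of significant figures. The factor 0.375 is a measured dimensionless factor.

31.7 m + 96.07 m = 127.77 m; the sum is limited to 1 decimal place (4 s.f.).
Carrying full precision, 127.77 × 0.375 = 47.91375 m; 0.375 has 3 s.f., so the result keeps min(4, 3) = 3 s.f.
Rounded to 3 significant figures: 47.9 m.

47.9 m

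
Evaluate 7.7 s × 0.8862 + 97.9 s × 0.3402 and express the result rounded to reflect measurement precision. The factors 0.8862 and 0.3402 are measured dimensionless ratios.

40.1 s

7.7 × 0.8862 = 6.82374 → 6.8 s (2 s.f., last digit at the 10^-1 place).
97.9 × 0.3402 = 33.30558 → 33.3 s (3 s.f., last digit at the 10^-1 place).
Sum: 40.12932 s; keep the coarser place, 10^-1.
Result: 40.1 s.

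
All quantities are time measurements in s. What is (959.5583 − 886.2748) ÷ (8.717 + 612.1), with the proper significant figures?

0.1180

959.5583 − 886.2748 = 73.2835, limited to 4 d.p. → 6 s.f.; 8.717 + 612.1 = 620.817, limited to 1 d.p. → 4 s.f.
Carrying full precision, 73.2835 ÷ 620.817 = 0.11804364249…; keep min(6, 4) = 4 s.f.
Rounded to 4 significant figures: 0.1180.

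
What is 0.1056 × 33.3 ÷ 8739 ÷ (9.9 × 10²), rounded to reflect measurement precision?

0.1056 × 33.3 ÷ 8739 ÷ (9.9 × 10²) = 4.06453827669 × 10^-7…
Multiplication/division keeps the fewest significant figures: 0.1056 → 4 s.f., 33.3 → 3 s.f., 8739 → 4 s.f., 9.9 × 10² → 2 s.f.; limit is 2.
Rounded to 2 significant figures: 4.1 × 10⁻⁷.

4.1 × 10⁻⁷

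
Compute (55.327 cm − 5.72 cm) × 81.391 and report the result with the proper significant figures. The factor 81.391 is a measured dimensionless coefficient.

55.327 cm − 5.72 cm = 49.607 cm; the difference is limited to 2 decimal places (4 s.f.).
Carrying full precision, 49.607 × 81.391 = 4037.563337 cm; 81.391 has 5 s.f., so the result keeps min(4, 5) = 4 s.f.
Rounded to 4 significant figures: 4038 cm.

4038 cm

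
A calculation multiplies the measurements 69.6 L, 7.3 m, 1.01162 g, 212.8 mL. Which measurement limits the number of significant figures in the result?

7.3 m

69.6 L → 3 s.f.; 7.3 m → 2 s.f.; 1.01162 g → 6 s.f.; 212.8 mL → 4 s.f.
The fewest is 2 significant figures, from 7.3 m.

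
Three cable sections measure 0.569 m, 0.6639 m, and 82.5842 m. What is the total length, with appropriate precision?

0.569 m + 0.6639 m + 82.5842 m = 83.8171 m.
Addition/subtraction keeps the fewest decimal places: 0.569 → 3 decimal places, 0.6639 → 4 decimal places, 82.5842 → 4 decimal places; limit is 3.
Rounded to 3 decimal places: 83.817 m.

83.817 m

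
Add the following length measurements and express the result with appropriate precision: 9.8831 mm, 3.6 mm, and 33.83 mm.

9.8831 mm + 3.6 mm + 33.83 mm = 47.3131 mm.
Addition/subtraction keeps the fewest decimal places: 9.8831 → 4 decimal places, 3.6 → 1 decimal place, 33.83 → 2 decimal places; limit is 1.
Rounded to 1 decimal place: 47.3 mm.

47.3 mm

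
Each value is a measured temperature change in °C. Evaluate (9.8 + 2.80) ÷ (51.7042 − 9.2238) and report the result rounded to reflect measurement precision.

9.8 + 2.80 = 12.60, limited to 1 d.p. → 3 s.f.; 51.7042 − 9.2238 = 42.4804, limited to 4 d.p. → 6 s.f.
Carrying full precision, 12.60 ÷ 42.4804 = 0.296607376578…; keep min(3, 6) = 3 s.f.
Rounded to 3 significant figures: 0.297.

0.297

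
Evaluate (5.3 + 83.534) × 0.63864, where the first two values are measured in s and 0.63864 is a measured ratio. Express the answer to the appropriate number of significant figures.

5.3 s + 83.534 s = 88.834 s; the sum is limited to 1 decimal place (3 s.f.).
Carrying full precision, 88.834 × 0.63864 = 56.73294576 s; 0.63864 has 5 s.f., so the result keeps min(3, 5) = 3 s.f.
Rounded to 3 significant figures: 56.7 s.

56.7 s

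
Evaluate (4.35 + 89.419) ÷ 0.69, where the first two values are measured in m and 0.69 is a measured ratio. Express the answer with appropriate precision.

1.4 × 10² m

4.35 m + 89.419 m = 93.769 m; the sum is limited to 2 decimal places (4 s.f.).
Carrying full precision, 93.769 ÷ 0.69 = 135.897101449… m; 0.69 has 2 s.f., so the result keeps min(4, 2) = 2 s.f.
Rounded to 2 significant figures: 1.4 × 10² m.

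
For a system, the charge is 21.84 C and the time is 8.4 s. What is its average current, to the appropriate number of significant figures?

average current = 21.84 C ÷ 8.4 s = 2.6 A.
21.84 has 4 significant figures; 8.4 has 2.
Division/multiplication keeps the fewest: 2 significant figures.
Rounded: 2.6 A.

2.6 A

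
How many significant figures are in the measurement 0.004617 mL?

4

0.004617: leading zeros are not significant.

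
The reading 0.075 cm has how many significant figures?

2

0.075: leading zeros are not significant.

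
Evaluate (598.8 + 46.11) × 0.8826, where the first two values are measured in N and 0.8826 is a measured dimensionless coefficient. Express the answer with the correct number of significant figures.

5.692 × 10^2 N

598.8 N + 46.11 N = 644.91 N; the sum is limited to 1 decimal place (4 s.f.).
Carrying full precision, 644.91 × 0.8826 = 569.197566 N; 0.8826 has 4 s.f., so the result keeps min(4, 4) = 4 s.f.
Rounded to 4 significant figures: 5.692 × 10^2 N.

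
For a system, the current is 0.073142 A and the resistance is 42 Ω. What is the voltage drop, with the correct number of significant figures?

3.1 V

voltage drop = 0.073142 A × 42 Ω = 3.071964 V.
0.073142 has 5 significant figures; 42 has 2.
Division/multiplication keeps the fewest: 2 significant figures.
Rounded: 3.1 V.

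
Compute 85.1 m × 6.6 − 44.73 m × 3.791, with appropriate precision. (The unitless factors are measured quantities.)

85.1 × 6.6 = 561.66 → 5.6 × 10² m (2 s.f., last digit at the 10^1 place).
44.73 × 3.791 = 169.57143 → 169.6 m (4 s.f., last digit at the 10^-1 place).
Difference: 392.08857 m; keep the coarser place, 10^1.
Result: 3.9 × 10² m.

3.9 × 10² m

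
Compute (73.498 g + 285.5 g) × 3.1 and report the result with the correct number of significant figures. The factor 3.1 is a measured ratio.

73.498 g + 285.5 g = 358.998 g; the sum is limited to 1 decimal place (4 s.f.).
Carrying full precision, 358.998 × 3.1 = 1112.8938 g; 3.1 has 2 s.f., so the result keeps min(4, 2) = 2 s.f.
Rounded to 2 significant figures: 1.1 × 10³ g.

1.1 × 10³ g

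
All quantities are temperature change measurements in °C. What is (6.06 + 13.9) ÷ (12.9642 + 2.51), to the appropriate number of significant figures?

6.06 + 13.9 = 19.96, limited to 1 d.p. → 3 s.f.; 12.9642 + 2.51 = 15.4742, limited to 2 d.p. → 4 s.f.
Carrying full precision, 19.96 ÷ 15.4742 = 1.28988897649…; keep min(3, 4) = 3 s.f.
Rounded to 3 significant figures: 1.29.

1.29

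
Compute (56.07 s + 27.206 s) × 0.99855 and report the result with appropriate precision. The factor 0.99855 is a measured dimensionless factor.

83.16 s

56.07 s + 27.206 s = 83.276 s; the sum is limited to 2 decimal places (4 s.f.).
Carrying full precision, 83.276 × 0.99855 = 83.1552498 s; 0.99855 has 5 s.f., so the result keeps min(4, 5) = 4 s.f.
Rounded to 4 significant figures: 83.16 s.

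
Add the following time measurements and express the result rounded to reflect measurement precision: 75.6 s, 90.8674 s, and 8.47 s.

75.6 s + 90.8674 s + 8.47 s = 174.9374 s.
Addition/subtraction keeps the fewest decimal places: 75.6 → 1 decimal place, 90.8674 → 4 decimal places, 8.47 → 2 decimal places; limit is 1.
Rounded to 1 decimal place: 174.9 s.

174.9 s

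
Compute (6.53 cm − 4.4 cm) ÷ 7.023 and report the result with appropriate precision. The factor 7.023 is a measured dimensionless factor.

0.30 cm

6.53 cm − 4.4 cm = 2.13 cm; the difference is limited to 1 decimal place (2 s.f.).
Carrying full precision, 2.13 ÷ 7.023 = 0.303289192653… cm; 7.023 has 4 s.f., so the result keeps min(2, 4) = 2 s.f.
Rounded to 2 significant figures: 0.30 cm.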